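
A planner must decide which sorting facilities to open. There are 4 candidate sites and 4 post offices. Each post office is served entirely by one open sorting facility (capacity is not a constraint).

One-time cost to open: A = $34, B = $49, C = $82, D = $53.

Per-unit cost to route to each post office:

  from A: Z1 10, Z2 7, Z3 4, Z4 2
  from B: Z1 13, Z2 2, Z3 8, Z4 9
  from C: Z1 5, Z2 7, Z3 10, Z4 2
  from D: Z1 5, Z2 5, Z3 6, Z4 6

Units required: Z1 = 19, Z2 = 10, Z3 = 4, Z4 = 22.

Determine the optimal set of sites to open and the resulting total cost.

Open A and D; minimum total cost 292.

For any fixed open set, each post office goes to its cheapest open site; total = fixed + service.
{A, D}: Z1→D 5·19=95, Z2→D 5·10=50, Z3→A 4·4=16, Z4→A 2·22=44. Service 205; fixed 87; total 292.
{A, B, D}: service 175 + fixed 136 = 311
{B, C}: Z1→C 5·19=95, Z2→B 2·10=20, Z3→B 8·4=32, Z4→C 2·22=44. Service 191; fixed 131; total 322.
{A, B, C, D}: Z1→C 5·19=95, Z2→B 2·10=20, Z3→A 4·4=16, Z4→A 2·22=44. Service 175; fixed 218; total 393.
No other subset beats 292.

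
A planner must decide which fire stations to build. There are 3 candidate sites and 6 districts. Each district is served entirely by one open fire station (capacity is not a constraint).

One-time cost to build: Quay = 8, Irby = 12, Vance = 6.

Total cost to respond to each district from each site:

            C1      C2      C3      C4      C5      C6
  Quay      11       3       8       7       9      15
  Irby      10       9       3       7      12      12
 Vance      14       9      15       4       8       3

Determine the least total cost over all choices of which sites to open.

For any fixed open set, each district goes to its cheapest open site; total = fixed + service.
{Quay, Vance}: C1→Quay 11, C2→Quay 3, C3→Quay 8, C4→Vance 4, C5→Vance 8, C6→Vance 3. Service 37; fixed 14; total 51.
{Irby, Vance}: service 37 + fixed 18 = 55
{Quay, Irby, Vance}: C1→Irby 10, C2→Quay 3, C3→Irby 3, C4→Vance 4, C5→Vance 8, C6→Vance 3. Service 31; fixed 26; total 57.
{Vance}: C1→Vance 14, C2→Vance 9, C3→Vance 15, C4→Vance 4, C5→Vance 8, C6→Vance 3. Service 53; fixed 6; total 59.
No other subset beats 51.

Minimum total cost: 51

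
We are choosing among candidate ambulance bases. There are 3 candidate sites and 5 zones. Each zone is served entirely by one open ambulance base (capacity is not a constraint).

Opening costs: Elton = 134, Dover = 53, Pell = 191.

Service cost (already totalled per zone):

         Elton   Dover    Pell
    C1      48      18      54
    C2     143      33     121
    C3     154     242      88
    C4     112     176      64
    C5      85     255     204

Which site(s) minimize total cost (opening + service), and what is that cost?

For any fixed open set, each zone goes to its cheapest open site; total = fixed + service.
{Elton, Dover}: C1→Dover 18, C2→Dover 33, C3→Elton 154, C4→Elton 112, C5→Elton 85. Service 402; fixed 187; total 589.
{Dover, Pell}: service 407 + fixed 244 = 651
{Elton, Dover, Pell}: service 288 + fixed 378 = 666
{Dover}: service 724 + fixed 53 = 777
No other subset beats 589.

Open Elton and Dover; minimum total cost 589.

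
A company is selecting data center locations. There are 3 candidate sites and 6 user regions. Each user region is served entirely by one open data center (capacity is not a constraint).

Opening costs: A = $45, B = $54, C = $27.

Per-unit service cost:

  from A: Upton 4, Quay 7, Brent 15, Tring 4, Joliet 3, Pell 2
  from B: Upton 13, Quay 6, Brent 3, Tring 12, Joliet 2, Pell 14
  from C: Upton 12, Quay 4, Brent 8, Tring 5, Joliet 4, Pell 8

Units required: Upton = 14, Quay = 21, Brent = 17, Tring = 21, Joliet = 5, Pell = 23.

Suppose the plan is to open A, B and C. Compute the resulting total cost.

Each user region is assigned to its cheapest site among the open ones.
{A, B, C}: Upton→A 4·14=56, Quay→C 4·21=84, Brent→B 3·17=51, Tring→A 4·21=84, Joliet→B 2·5=10, Pell→A 2·23=46. Service 331; fixed 126; total 457.

Total cost: 457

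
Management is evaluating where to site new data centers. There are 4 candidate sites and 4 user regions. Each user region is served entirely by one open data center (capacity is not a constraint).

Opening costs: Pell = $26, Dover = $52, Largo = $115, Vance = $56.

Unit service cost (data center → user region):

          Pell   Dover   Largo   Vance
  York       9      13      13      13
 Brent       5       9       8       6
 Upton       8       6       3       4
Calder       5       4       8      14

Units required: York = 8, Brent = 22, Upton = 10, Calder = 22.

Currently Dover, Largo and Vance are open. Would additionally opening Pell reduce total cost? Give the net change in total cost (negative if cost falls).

Current service cost with {Dover, Largo, Vance}: 354.
Adding Pell: each user region re-picks its cheapest; new service cost 300, saving 54.
Extra fixed cost: 26. Net change = 26 − 54 = -28.
(Totals: 577 → 549.)

Yes — net change −28 (cost falls by 28).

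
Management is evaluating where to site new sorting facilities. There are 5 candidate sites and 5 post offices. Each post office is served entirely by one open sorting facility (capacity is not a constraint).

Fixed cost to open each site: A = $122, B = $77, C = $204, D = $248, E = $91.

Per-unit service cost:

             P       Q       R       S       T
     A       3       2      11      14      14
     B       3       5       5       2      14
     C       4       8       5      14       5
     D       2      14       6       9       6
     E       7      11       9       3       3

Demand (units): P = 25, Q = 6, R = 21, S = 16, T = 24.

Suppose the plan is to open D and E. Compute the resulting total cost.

Total cost: 701

Each post office is assigned to its cheapest site among the open ones.
{D, E}: P→D 2·25=50, Q→E 11·6=66, R→D 6·21=126, S→E 3·16=48, T→E 3·24=72. Service 362; fixed 339; total 701.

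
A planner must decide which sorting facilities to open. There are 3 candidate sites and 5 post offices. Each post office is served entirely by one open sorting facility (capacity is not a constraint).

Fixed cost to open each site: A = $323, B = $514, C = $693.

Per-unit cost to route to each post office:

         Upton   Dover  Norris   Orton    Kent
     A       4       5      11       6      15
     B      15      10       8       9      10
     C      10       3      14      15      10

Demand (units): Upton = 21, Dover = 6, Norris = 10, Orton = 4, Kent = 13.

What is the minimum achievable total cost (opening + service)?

Minimum total cost: 766

For any fixed open set, each post office goes to its cheapest open site; total = fixed + service.
{A}: Upton→A 4·21=84, Dover→A 5·6=30, Norris→A 11·10=110, Orton→A 6·4=24, Kent→A 15·13=195. Service 443; fixed 323; total 766.
{B}: service 621 + fixed 514 = 1135
{A, B}: Upton→A 4·21=84, Dover→A 5·6=30, Norris→B 8·10=80, Orton→A 6·4=24, Kent→B 10·13=130. Service 348; fixed 837; total 1185.
{A, B, C}: Upton→A 4·21=84, Dover→C 3·6=18, Norris→B 8·10=80, Orton→A 6·4=24, Kent→B 10·13=130. Service 336; fixed 1530; total 1866.
No other subset beats 766.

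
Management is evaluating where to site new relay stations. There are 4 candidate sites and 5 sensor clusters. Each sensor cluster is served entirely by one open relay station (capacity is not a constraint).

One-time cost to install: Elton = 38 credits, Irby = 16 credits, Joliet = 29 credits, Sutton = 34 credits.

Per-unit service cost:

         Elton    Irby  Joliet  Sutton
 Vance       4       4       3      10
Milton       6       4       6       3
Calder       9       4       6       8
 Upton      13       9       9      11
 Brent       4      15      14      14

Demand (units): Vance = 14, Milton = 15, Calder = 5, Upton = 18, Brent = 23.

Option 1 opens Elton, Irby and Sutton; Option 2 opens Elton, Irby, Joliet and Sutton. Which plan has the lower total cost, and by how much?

Option 1 is cheaper by 15.

Option 1: {Elton, Irby, Sutton}: Vance→Elton 4·14=56, Milton→Sutton 3·15=45, Calder→Irby 4·5=20, Upton→Irby 9·18=162, Brent→Elton 4·23=92. Service 375; fixed 88; total 463.
Option 2: {Elton, Irby, Joliet, Sutton}: Vance→Joliet 3·14=42, Milton→Sutton 3·15=45, Calder→Irby 4·5=20, Upton→Irby 9·18=162, Brent→Elton 4·23=92. Service 361; fixed 117; total 478.
Difference: |463 − 478| = 15.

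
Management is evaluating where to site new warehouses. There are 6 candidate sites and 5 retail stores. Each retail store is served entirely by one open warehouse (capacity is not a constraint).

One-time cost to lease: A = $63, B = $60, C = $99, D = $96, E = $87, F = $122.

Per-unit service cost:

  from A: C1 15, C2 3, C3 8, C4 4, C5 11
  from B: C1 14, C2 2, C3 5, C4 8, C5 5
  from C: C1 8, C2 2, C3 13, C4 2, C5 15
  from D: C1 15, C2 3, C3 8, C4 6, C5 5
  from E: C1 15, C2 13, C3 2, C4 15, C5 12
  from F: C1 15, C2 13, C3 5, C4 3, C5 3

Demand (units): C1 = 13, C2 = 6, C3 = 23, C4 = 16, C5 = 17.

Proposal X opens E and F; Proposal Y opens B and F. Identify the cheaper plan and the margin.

Proposal Y is cheaper by 37.

Proposal X: {E, F}: C1→E 15·13=195, C2→E 13·6=78, C3→E 2·23=46, C4→F 3·16=48, C5→F 3·17=51. Service 418; fixed 209; total 627.
Proposal Y: {B, F}: C1→B 14·13=182, C2→B 2·6=12, C3→B 5·23=115, C4→F 3·16=48, C5→F 3·17=51. Service 408; fixed 182; total 590.
Difference: |627 − 590| = 37.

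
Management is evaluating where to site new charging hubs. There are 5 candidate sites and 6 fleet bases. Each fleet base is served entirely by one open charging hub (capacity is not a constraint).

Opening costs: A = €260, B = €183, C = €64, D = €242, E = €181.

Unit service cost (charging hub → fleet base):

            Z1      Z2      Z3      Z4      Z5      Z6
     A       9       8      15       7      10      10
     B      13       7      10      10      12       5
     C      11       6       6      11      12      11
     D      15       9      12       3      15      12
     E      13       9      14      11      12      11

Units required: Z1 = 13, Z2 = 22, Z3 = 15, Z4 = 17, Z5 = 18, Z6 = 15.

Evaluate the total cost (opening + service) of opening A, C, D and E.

Total cost: 1467

Each fleet base is assigned to its cheapest site among the open ones.
{A, C, D, E}: Z1→A 9·13=117, Z2→C 6·22=132, Z3→C 6·15=90, Z4→D 3·17=51, Z5→A 10·18=180, Z6→A 10·15=150. Service 720; fixed 747; total 1467.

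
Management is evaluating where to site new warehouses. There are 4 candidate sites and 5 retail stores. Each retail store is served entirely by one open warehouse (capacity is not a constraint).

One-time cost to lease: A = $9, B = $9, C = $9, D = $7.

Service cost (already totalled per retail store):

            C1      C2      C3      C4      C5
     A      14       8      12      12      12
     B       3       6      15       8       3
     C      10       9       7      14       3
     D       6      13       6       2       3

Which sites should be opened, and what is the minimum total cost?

Open B and D; minimum total cost 36.

For any fixed open set, each retail store goes to its cheapest open site; total = fixed + service.
{B, D}: C1→B 3, C2→B 6, C3→D 6, C4→D 2, C5→B 3. Service 20; fixed 16; total 36.
{D}: service 30 + fixed 7 = 37
{A, D}: service 25 + fixed 16 = 41
{A, B, C, D}: service 20 + fixed 34 = 54
No other subset beats 36.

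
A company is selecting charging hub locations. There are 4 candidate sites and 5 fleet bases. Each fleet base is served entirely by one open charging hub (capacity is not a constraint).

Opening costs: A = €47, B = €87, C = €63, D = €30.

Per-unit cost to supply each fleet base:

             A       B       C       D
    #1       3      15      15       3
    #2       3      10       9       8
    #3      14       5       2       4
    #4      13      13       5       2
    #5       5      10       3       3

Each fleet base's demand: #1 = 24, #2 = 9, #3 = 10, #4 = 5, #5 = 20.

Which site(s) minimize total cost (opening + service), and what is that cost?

Open D only; minimum total cost 284.

For any fixed open set, each fleet base goes to its cheapest open site; total = fixed + service.
{D}: #1→D 3·24=72, #2→D 8·9=72, #3→D 4·10=40, #4→D 2·5=10, #5→D 3·20=60. Service 254; fixed 30; total 284.
{A, D}: service 209 + fixed 77 = 286
{A, C}: #1→A 3·24=72, #2→A 3·9=27, #3→C 2·10=20, #4→C 5·5=25, #5→C 3·20=60. Service 204; fixed 110; total 314.
{A, B, C, D}: service 189 + fixed 227 = 416
No other subset beats 284.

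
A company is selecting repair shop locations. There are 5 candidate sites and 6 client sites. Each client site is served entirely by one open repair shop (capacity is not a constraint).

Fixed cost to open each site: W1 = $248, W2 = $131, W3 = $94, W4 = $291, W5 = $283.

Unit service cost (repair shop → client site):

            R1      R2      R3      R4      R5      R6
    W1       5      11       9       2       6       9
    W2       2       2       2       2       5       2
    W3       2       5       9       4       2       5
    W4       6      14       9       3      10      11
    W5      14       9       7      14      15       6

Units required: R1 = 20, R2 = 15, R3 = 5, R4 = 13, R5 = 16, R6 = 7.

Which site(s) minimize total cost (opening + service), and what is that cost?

For any fixed open set, each client site goes to its cheapest open site; total = fixed + service.
{W2}: R1→W2 2·20=40, R2→W2 2·15=30, R3→W2 2·5=10, R4→W2 2·13=26, R5→W2 5·16=80, R6→W2 2·7=14. Service 200; fixed 131; total 331.
{W3}: service 279 + fixed 94 = 373
{W2, W3}: service 152 + fixed 225 = 377
{W1, W2, W3, W4, W5}: service 152 + fixed 1047 = 1199
No other subset beats 331.

Open W2 only; minimum total cost 331.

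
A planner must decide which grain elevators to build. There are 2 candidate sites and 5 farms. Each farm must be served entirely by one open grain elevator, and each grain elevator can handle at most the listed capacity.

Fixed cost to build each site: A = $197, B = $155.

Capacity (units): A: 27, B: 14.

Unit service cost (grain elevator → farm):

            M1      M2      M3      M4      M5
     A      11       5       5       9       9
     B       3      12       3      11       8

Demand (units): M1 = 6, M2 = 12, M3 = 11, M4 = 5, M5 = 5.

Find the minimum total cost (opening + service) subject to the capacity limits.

Open {A, B}: M1→A 11·6=66, M2→B 12·12=144, M3→A 5·11=55, M4→A 9·5=45, M5→A 9·5=45.
Loads: A carries 27/27, B carries 12/14. Service 355; fixed 352; total 707.

Minimum total cost: 707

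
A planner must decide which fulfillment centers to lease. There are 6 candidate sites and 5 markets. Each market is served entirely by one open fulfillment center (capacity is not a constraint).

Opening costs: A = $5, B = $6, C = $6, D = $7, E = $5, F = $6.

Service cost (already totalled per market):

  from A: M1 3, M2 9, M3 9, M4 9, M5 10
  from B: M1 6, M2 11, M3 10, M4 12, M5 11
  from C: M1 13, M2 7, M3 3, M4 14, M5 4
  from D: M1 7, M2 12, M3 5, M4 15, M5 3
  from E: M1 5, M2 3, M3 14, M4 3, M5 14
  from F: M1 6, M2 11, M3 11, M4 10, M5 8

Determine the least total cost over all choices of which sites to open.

Minimum total cost: 29

For any fixed open set, each market goes to its cheapest open site; total = fixed + service.
{C, E}: M1→E 5, M2→E 3, M3→C 3, M4→E 3, M5→C 4. Service 18; fixed 11; total 29.
{D, E}: M1→E 5, M2→E 3, M3→D 5, M4→E 3, M5→D 3. Service 19; fixed 12; total 31.
{A, C, E}: service 16 + fixed 16 = 32
{A, B, C, D, E, F}: service 15 + fixed 35 = 50
No other subset beats 29.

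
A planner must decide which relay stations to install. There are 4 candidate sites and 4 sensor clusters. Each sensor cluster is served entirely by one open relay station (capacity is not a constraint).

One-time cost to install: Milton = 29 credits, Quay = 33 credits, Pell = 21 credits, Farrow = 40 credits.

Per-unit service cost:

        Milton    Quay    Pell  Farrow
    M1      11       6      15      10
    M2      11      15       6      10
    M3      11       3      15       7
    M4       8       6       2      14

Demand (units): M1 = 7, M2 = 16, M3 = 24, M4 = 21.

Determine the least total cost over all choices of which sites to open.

For any fixed open set, each sensor cluster goes to its cheapest open site; total = fixed + service.
{Quay, Pell}: M1→Quay 6·7=42, M2→Pell 6·16=96, M3→Quay 3·24=72, M4→Pell 2·21=42. Service 252; fixed 54; total 306.
{Milton, Quay, Pell}: service 252 + fixed 83 = 335
{Quay, Pell, Farrow}: service 252 + fixed 94 = 346
{Milton, Quay, Pell, Farrow}: service 252 + fixed 123 = 375
(All 15 nonempty subsets were checked; Quay and Pell is lowest.)

Minimum total cost: 306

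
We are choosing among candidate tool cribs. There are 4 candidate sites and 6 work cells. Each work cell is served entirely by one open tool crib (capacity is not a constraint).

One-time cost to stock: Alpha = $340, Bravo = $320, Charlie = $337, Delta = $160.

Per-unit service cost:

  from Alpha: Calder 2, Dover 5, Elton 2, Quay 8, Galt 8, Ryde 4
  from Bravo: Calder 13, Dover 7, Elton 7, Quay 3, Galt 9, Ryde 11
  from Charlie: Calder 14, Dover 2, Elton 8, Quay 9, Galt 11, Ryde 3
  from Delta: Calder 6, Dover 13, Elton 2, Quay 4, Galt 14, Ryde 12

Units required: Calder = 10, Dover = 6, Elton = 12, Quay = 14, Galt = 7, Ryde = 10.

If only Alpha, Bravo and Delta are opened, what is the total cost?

Total cost: 1032

Each work cell is assigned to its cheapest site among the open ones.
{Alpha, Bravo, Delta}: Calder→Alpha 2·10=20, Dover→Alpha 5·6=30, Elton→Alpha 2·12=24, Quay→Bravo 3·14=42, Galt→Alpha 8·7=56, Ryde→Alpha 4·10=40. Service 212; fixed 820; total 1032.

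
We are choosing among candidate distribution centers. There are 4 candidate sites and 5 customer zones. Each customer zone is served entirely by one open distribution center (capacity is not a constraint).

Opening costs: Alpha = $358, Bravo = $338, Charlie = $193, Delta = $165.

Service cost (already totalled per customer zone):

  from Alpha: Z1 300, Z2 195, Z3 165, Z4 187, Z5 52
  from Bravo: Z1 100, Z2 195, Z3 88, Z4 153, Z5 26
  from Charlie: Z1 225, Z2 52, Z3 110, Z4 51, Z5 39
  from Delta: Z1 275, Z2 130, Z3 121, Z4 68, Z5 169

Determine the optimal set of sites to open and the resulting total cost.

For any fixed open set, each customer zone goes to its cheapest open site; total = fixed + service.
{Charlie}: Z1→Charlie 225, Z2→Charlie 52, Z3→Charlie 110, Z4→Charlie 51, Z5→Charlie 39. Service 477; fixed 193; total 670.
{Charlie, Delta}: Z1→Charlie 225, Z2→Charlie 52, Z3→Charlie 110, Z4→Charlie 51, Z5→Charlie 39. Service 477; fixed 358; total 835.
{Bravo, Charlie}: service 317 + fixed 531 = 848
{Alpha, Bravo, Charlie, Delta}: Z1→Bravo 100, Z2→Charlie 52, Z3→Bravo 88, Z4→Charlie 51, Z5→Bravo 26. Service 317; fixed 1054; total 1371.
No other subset beats 670.

Open Charlie only; minimum total cost 670.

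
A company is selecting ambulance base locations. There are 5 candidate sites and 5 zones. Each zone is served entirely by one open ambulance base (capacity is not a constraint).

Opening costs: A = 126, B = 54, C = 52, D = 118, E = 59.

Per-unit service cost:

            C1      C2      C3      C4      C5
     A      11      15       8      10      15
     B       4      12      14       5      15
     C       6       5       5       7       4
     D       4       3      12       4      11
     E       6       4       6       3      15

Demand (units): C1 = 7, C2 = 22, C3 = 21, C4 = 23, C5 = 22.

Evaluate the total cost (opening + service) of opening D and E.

Each zone is assigned to its cheapest site among the open ones.
{D, E}: C1→D 4·7=28, C2→D 3·22=66, C3→E 6·21=126, C4→E 3·23=69, C5→D 11·22=242. Service 531; fixed 177; total 708.

Total cost: 708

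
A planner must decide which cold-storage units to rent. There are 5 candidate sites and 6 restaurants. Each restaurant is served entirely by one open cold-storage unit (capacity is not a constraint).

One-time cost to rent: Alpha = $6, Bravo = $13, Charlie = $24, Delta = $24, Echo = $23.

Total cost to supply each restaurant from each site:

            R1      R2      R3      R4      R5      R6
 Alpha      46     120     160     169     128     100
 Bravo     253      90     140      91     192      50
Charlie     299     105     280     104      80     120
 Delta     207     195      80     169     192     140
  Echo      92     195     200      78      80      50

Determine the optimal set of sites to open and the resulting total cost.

For any fixed open set, each restaurant goes to its cheapest open site; total = fixed + service.
{Alpha, Bravo, Delta, Echo}: R1→Alpha 46, R2→Bravo 90, R3→Delta 80, R4→Echo 78, R5→Echo 80, R6→Bravo 50. Service 424; fixed 66; total 490.
{Alpha, Bravo, Charlie, Delta}: service 437 + fixed 67 = 504
{Alpha, Delta, Echo}: service 454 + fixed 53 = 507
{Alpha, Bravo, Charlie, Delta, Echo}: service 424 + fixed 90 = 514
No other subset beats 490.

Open Alpha, Bravo, Delta and Echo; minimum total cost 490.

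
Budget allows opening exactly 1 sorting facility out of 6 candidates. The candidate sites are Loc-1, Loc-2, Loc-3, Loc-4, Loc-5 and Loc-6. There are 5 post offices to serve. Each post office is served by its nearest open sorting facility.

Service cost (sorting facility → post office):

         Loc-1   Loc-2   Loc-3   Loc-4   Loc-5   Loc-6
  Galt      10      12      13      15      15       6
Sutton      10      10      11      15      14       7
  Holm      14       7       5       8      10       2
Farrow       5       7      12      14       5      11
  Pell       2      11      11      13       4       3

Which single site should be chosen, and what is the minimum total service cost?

With exactly 1 open, each post office uses its cheapest among the chosen.
{Loc-6}: Galt→Loc-6 6, Sutton→Loc-6 7, Holm→Loc-6 2, Farrow→Loc-6 11, Pell→Loc-6 3. Service cost 29.
{Loc-1}: service cost 41
{Loc-2}: service cost 47
Among all 6 size-1 choices, {Loc-6} is lowest.

Choose Loc-6 only; total service cost 29.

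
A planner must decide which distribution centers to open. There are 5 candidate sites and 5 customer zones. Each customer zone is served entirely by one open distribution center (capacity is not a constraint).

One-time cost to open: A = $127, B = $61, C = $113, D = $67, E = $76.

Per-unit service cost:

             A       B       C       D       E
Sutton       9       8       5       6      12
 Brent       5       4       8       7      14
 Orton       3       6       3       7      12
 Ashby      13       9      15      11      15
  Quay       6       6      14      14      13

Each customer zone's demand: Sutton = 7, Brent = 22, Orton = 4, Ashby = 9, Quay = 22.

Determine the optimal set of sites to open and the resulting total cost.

Open B only; minimum total cost 442.

For any fixed open set, each customer zone goes to its cheapest open site; total = fixed + service.
{B}: Sutton→B 8·7=56, Brent→B 4·22=88, Orton→B 6·4=24, Ashby→B 9·9=81, Quay→B 6·22=132. Service 381; fixed 61; total 442.
{B, D}: service 367 + fixed 128 = 495
{B, E}: service 381 + fixed 137 = 518
{A, B, C, D, E}: service 348 + fixed 444 = 792
No other subset beats 442.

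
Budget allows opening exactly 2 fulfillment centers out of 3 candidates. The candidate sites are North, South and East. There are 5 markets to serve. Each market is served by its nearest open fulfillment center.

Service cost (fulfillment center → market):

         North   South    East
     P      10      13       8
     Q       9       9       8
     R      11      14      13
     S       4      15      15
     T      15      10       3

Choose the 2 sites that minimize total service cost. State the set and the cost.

Choose North and East; total service cost 34.

With exactly 2 open, each market uses its cheapest among the chosen.
{North, East}: P→East 8, Q→East 8, R→North 11, S→North 4, T→East 3. Service cost 34.
{North, South}: service cost 44
{South, East}: service cost 47
Among all 3 size-2 choices, {North, East} is lowest.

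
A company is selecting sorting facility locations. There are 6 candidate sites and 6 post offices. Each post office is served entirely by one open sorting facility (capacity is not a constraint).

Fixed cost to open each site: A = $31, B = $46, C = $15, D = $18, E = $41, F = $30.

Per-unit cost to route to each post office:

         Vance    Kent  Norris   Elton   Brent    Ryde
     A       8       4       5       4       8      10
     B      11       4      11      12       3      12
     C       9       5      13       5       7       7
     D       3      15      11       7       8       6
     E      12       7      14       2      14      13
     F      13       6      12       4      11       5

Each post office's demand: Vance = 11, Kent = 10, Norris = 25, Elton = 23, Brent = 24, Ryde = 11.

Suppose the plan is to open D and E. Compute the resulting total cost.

Total cost: 741

Each post office is assigned to its cheapest site among the open ones.
{D, E}: Vance→D 3·11=33, Kent→E 7·10=70, Norris→D 11·25=275, Elton→E 2·23=46, Brent→D 8·24=192, Ryde→D 6·11=66. Service 682; fixed 59; total 741.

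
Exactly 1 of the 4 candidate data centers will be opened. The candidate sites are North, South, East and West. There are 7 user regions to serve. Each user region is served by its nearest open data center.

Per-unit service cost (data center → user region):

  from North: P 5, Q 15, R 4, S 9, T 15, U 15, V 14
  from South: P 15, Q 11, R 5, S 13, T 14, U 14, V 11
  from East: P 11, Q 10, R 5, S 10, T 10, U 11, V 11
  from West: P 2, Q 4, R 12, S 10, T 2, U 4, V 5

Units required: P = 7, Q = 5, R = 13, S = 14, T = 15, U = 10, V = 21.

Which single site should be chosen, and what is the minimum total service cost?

With exactly 1 open, each user region uses its cheapest among the chosen.
{West}: P→West 2·7=14, Q→West 4·5=20, R→West 12·13=156, S→West 10·14=140, T→West 2·15=30, U→West 4·10=40, V→West 5·21=105. Service cost 505.
{East}: service cost 823
{North}: service cost 957
Among all 4 size-1 choices, {West} is lowest.

Choose West only; total service cost 505.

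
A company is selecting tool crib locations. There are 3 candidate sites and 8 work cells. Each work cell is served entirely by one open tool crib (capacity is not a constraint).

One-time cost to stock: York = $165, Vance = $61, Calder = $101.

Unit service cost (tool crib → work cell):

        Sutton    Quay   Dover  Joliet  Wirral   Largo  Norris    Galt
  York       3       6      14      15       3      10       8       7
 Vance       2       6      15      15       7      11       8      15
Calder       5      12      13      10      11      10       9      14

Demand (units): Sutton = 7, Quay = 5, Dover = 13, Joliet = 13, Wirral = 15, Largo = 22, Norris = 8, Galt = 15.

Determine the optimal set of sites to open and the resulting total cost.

For any fixed open set, each work cell goes to its cheapest open site; total = fixed + service.
{York}: Sutton→York 3·7=21, Quay→York 6·5=30, Dover→York 14·13=182, Joliet→York 15·13=195, Wirral→York 3·15=45, Largo→York 10·22=220, Norris→York 8·8=64, Galt→York 7·15=105. Service 862; fixed 165; total 1027.
{York, Calder}: Sutton→York 3·7=21, Quay→York 6·5=30, Dover→Calder 13·13=169, Joliet→Calder 10·13=130, Wirral→York 3·15=45, Largo→York 10·22=220, Norris→York 8·8=64, Galt→York 7·15=105. Service 784; fixed 266; total 1050.
{York, Vance}: service 855 + fixed 226 = 1081
{York, Vance, Calder}: service 777 + fixed 327 = 1104
No other subset beats 1027.

Open York only; minimum total cost 1027.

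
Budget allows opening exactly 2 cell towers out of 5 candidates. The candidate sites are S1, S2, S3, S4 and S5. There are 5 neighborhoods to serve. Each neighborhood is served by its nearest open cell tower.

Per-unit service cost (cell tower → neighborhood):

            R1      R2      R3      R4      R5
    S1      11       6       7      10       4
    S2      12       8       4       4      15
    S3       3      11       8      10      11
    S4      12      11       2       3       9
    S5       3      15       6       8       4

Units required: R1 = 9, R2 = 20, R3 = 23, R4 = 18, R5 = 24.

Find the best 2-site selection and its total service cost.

Choose S1 and S4; total service cost 415.

With exactly 2 open, each neighborhood uses its cheapest among the chosen.
{S1, S4}: R1→S1 11·9=99, R2→S1 6·20=120, R3→S4 2·23=46, R4→S4 3·18=54, R5→S1 4·24=96. Service cost 415.
{S4, S5}: service cost 443
{S2, S5}: service cost 447
Among all 10 size-2 choices, {S1, S4} is lowest.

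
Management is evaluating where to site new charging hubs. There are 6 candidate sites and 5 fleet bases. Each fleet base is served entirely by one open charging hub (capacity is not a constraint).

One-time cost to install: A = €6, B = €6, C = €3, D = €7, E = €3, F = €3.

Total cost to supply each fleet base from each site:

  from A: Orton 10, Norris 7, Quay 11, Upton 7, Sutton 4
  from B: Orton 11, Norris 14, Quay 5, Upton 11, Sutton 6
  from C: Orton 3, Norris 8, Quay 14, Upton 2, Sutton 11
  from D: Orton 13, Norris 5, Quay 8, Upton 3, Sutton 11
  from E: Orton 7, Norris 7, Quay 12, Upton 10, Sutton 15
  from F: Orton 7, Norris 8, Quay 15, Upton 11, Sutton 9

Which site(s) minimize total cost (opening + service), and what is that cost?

Open B and C; minimum total cost 33.

For any fixed open set, each fleet base goes to its cheapest open site; total = fixed + service.
{B, C}: Orton→C 3, Norris→C 8, Quay→B 5, Upton→C 2, Sutton→B 6. Service 24; fixed 9; total 33.
{B, C, E}: service 23 + fixed 12 = 35
{A, B, C}: Orton→C 3, Norris→A 7, Quay→B 5, Upton→C 2, Sutton→A 4. Service 21; fixed 15; total 36.
{A, B, C, D, E, F}: service 19 + fixed 28 = 47
No other subset beats 33.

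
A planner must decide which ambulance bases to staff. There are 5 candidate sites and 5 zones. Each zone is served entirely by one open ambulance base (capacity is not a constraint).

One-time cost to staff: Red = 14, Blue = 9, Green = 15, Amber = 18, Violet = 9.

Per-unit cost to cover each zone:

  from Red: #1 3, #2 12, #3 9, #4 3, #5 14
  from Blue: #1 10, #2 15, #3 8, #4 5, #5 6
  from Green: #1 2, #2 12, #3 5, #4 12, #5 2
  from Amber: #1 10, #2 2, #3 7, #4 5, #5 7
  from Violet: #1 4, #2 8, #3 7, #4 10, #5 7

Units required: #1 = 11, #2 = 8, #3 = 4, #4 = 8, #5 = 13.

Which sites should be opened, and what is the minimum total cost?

For any fixed open set, each zone goes to its cheapest open site; total = fixed + service.
{Red, Green, Amber}: #1→Green 2·11=22, #2→Amber 2·8=16, #3→Green 5·4=20, #4→Red 3·8=24, #5→Green 2·13=26. Service 108; fixed 47; total 155.
{Green, Amber}: service 124 + fixed 33 = 157
{Red, Blue, Green, Amber}: #1→Green 2·11=22, #2→Amber 2·8=16, #3→Green 5·4=20, #4→Red 3·8=24, #5→Green 2·13=26. Service 108; fixed 56; total 164.
{Red, Blue, Green, Amber, Violet}: service 108 + fixed 65 = 173
No other subset beats 155.

Open Red, Green and Amber; minimum total cost 155.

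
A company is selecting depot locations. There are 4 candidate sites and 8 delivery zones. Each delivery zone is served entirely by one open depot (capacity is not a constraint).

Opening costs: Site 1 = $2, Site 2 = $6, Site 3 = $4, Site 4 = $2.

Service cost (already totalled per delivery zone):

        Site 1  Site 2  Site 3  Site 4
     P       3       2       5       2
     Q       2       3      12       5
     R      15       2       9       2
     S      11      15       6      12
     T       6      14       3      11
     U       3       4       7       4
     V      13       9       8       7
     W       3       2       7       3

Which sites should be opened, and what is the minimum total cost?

For any fixed open set, each delivery zone goes to its cheapest open site; total = fixed + service.
{Site 1, Site 3, Site 4}: P→Site 4 2, Q→Site 1 2, R→Site 4 2, S→Site 3 6, T→Site 3 3, U→Site 1 3, V→Site 4 7, W→Site 1 3. Service 28; fixed 8; total 36.
{Site 3, Site 4}: service 32 + fixed 6 = 38
{Site 1, Site 2, Site 3}: P→Site 2 2, Q→Site 1 2, R→Site 2 2, S→Site 3 6, T→Site 3 3, U→Site 1 3, V→Site 3 8, W→Site 2 2. Service 28; fixed 12; total 40.
{Site 1, Site 2, Site 3, Site 4}: service 27 + fixed 14 = 41
(All 15 nonempty subsets were checked; Site 1, Site 3 and Site 4 is lowest.)

Open Site 1, Site 3 and Site 4; minimum total cost 36.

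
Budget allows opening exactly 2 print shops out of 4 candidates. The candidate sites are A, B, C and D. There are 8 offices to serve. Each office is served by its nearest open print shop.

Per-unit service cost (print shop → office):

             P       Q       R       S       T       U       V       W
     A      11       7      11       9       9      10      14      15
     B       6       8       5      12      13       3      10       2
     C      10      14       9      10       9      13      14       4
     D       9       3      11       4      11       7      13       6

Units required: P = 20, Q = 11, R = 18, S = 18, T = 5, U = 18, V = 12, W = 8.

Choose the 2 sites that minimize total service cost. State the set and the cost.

With exactly 2 open, each office uses its cheapest among the chosen.
{B, D}: P→B 6·20=120, Q→D 3·11=33, R→B 5·18=90, S→D 4·18=72, T→D 11·5=55, U→B 3·18=54, V→B 10·12=120, W→B 2·8=16. Service cost 560.
{A, B}: service cost 684
{B, C}: service cost 713
Among all 6 size-2 choices, {B, D} is lowest.

Choose B and D; total service cost 560.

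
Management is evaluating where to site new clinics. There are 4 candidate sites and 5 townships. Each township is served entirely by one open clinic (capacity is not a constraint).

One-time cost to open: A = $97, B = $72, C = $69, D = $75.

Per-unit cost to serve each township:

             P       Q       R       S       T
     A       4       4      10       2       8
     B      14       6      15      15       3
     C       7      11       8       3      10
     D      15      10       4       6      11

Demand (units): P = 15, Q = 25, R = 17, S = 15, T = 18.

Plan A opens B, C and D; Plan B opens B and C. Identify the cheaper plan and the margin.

Plan A: {B, C, D}: P→C 7·15=105, Q→B 6·25=150, R→D 4·17=68, S→C 3·15=45, T→B 3·18=54. Service 422; fixed 216; total 638.
Plan B: {B, C}: P→C 7·15=105, Q→B 6·25=150, R→C 8·17=136, S→C 3·15=45, T→B 3·18=54. Service 490; fixed 141; total 631.
Difference: |638 − 631| = 7.

Plan B is cheaper by 7.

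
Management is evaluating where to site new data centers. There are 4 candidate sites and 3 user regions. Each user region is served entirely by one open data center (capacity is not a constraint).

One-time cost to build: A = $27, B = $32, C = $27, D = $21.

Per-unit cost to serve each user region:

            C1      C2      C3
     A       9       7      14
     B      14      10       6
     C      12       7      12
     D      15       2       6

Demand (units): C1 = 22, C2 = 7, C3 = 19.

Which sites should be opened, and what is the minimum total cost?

For any fixed open set, each user region goes to its cheapest open site; total = fixed + service.
{A, D}: C1→A 9·22=198, C2→D 2·7=14, C3→D 6·19=114. Service 326; fixed 48; total 374.
{A, C, D}: service 326 + fixed 75 = 401
{A, B, D}: C1→A 9·22=198, C2→D 2·7=14, C3→B 6·19=114. Service 326; fixed 80; total 406.
{A, B, C, D}: service 326 + fixed 107 = 433
No other subset beats 374.

Open A and D; minimum total cost 374.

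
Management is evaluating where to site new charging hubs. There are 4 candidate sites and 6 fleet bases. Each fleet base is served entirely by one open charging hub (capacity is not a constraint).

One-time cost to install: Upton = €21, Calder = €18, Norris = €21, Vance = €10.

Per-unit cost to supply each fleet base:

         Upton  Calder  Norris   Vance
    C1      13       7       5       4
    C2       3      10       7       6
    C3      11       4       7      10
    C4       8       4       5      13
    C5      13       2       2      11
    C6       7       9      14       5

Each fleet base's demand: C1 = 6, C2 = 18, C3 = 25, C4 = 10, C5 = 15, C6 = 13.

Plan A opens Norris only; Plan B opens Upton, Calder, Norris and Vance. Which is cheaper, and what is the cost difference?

Plan A: {Norris}: C1→Norris 5·6=30, C2→Norris 7·18=126, C3→Norris 7·25=175, C4→Norris 5·10=50, C5→Norris 2·15=30, C6→Norris 14·13=182. Service 593; fixed 21; total 614.
Plan B: {Upton, Calder, Norris, Vance}: C1→Vance 4·6=24, C2→Upton 3·18=54, C3→Calder 4·25=100, C4→Calder 4·10=40, C5→Calder 2·15=30, C6→Vance 5·13=65. Service 313; fixed 70; total 383.
Difference: |614 − 383| = 231.

Plan B is cheaper by 231.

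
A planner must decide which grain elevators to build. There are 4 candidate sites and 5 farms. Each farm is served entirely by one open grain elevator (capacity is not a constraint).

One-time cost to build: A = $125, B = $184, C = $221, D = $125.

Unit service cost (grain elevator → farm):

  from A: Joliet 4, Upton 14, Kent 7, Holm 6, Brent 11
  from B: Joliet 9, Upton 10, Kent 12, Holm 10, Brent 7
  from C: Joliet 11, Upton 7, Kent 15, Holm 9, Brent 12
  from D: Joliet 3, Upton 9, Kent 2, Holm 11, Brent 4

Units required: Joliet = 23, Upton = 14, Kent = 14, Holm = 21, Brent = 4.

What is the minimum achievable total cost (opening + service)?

Minimum total cost: 595

For any fixed open set, each farm goes to its cheapest open site; total = fixed + service.
{D}: Joliet→D 3·23=69, Upton→D 9·14=126, Kent→D 2·14=28, Holm→D 11·21=231, Brent→D 4·4=16. Service 470; fixed 125; total 595.
{A, D}: service 365 + fixed 250 = 615
{A}: Joliet→A 4·23=92, Upton→A 14·14=196, Kent→A 7·14=98, Holm→A 6·21=126, Brent→A 11·4=44. Service 556; fixed 125; total 681.
{A, B, C, D}: service 337 + fixed 655 = 992
No other subset beats 595.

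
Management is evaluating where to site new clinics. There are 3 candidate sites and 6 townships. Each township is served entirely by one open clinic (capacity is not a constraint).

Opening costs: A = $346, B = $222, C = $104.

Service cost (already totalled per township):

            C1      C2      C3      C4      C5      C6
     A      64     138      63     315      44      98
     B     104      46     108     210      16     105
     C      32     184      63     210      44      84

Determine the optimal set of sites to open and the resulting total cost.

For any fixed open set, each township goes to its cheapest open site; total = fixed + service.
{C}: C1→C 32, C2→C 184, C3→C 63, C4→C 210, C5→C 44, C6→C 84. Service 617; fixed 104; total 721.
{B, C}: C1→C 32, C2→B 46, C3→C 63, C4→B 210, C5→B 16, C6→C 84. Service 451; fixed 326; total 777.
{B}: service 589 + fixed 222 = 811
{A, B, C}: service 451 + fixed 672 = 1123
No other subset beats 721.

Open C only; minimum total cost 721.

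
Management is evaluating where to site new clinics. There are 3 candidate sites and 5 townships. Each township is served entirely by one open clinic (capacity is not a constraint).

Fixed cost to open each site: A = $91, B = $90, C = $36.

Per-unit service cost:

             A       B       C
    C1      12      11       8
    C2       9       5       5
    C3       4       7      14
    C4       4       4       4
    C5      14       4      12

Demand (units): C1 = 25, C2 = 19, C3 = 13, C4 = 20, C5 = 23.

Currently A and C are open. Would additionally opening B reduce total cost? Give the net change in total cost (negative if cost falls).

Yes — net change −94 (cost falls by 94).

Current service cost with {A, C}: 703.
Adding B: each township re-picks its cheapest; new service cost 519, saving 184.
Extra fixed cost: 90. Net change = 90 − 184 = -94.
(Totals: 830 → 736.)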